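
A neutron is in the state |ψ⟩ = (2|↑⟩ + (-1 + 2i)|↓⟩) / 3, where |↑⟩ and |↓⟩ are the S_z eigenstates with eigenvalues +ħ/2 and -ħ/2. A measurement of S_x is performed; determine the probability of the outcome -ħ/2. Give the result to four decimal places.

|-x⟩ = (|↑⟩ - |↓⟩)/√2, so ⟨-x|ψ⟩ = (3 - 2i) / (√2·3).
P = |3 - 2i|² / 18 = 13/18.

0.7222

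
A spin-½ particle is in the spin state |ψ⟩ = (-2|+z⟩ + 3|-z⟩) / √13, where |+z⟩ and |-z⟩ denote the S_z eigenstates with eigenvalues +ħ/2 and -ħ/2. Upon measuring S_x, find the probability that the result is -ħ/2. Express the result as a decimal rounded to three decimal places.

|-x⟩ = (|+z⟩ - |-z⟩)/√2, so ⟨-x|ψ⟩ = (-5) / (√2·√13).
P = |-5|² / 26 = 25/26.

0.962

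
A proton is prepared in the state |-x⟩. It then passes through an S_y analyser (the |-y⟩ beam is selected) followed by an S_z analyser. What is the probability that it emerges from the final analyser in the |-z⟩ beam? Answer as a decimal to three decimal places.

First analyser (S_y): from |-x⟩, P(|-y⟩) = 1/2.
After stage 1 the state is |-y⟩; P(|-z⟩) = |⟨-z|-y⟩|² = 1/2.
Joint probability = 1/2 × 1/2 = 0.250.

0.250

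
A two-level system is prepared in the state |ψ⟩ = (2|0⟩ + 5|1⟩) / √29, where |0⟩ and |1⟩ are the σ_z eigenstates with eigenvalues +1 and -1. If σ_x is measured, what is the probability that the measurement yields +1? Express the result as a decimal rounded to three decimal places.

0.845

|+x⟩ = (|0⟩ + |1⟩)/√2, so ⟨+x|ψ⟩ = (7) / (√2·√29).
P = |7|² / 58 = 49/58.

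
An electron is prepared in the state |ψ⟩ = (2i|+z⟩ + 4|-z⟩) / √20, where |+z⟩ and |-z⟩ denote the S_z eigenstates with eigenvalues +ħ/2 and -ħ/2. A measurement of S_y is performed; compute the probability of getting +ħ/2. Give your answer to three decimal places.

|+y⟩ = (|+z⟩ + i|-z⟩)/√2, so ⟨+y|ψ⟩ = (-2i) / (√2·√20).
P = |-2i|² / 40 = 4/40.

0.100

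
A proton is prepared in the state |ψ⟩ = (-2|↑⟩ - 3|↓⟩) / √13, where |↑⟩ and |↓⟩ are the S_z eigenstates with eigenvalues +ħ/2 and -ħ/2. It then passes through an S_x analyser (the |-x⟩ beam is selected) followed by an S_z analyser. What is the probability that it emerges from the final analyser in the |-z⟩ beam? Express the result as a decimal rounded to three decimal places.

0.019

First analyser (S_x): P(|-x⟩) = |⟨-x|ψ⟩|² = 1/26.
After stage 1 the state is |-x⟩; P(|-z⟩) = |⟨-z|-x⟩|² = 1/2.
Joint probability = 1/26 × 1/2 = 0.019.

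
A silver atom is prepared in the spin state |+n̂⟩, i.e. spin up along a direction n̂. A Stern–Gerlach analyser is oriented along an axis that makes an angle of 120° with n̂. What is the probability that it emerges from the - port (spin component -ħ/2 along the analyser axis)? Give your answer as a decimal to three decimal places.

0.750

For spin-½, the probability of finding spin-up along an axis at angle θ to the initial spin direction is cos²(θ/2); spin-down is sin²(θ/2).
θ = 120°, so P = sin²(60°) ≈ 0.750.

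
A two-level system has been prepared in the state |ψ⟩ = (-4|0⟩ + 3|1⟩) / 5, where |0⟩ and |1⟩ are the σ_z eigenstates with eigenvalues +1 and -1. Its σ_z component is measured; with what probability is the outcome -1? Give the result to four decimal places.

0.3600

The -1 outcome corresponds to |1⟩. Its amplitude in |ψ⟩ is 3/5.
P = |3|² / 25 = 9/25.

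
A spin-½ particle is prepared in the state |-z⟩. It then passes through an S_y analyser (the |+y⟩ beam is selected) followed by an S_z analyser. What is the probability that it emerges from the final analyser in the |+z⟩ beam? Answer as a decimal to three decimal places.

First analyser (S_y): from |-z⟩, P(|+y⟩) = 1/2.
After stage 1 the state is |+y⟩; P(|+z⟩) = |⟨+z|+y⟩|² = 1/2.
Joint probability = 1/2 × 1/2 = 0.250.

0.250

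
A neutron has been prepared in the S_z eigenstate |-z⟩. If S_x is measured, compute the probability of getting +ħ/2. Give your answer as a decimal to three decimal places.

0.500

In the S_z basis, |-z⟩ = |↓⟩ and |+x⟩ = (|↑⟩ + |↓⟩)/√2.
|⟨+x|-z⟩|² = 1/2.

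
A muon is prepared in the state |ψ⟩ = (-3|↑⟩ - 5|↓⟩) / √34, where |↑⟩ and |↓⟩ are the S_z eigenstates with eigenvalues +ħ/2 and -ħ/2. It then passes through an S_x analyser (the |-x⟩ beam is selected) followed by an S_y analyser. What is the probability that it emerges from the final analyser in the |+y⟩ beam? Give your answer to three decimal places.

0.029

First analyser (S_x): P(|-x⟩) = |⟨-x|ψ⟩|² = 4/68.
After stage 1 the state is |-x⟩; P(|+y⟩) = |⟨+y|-x⟩|² = 1/2.
Joint probability = 4/68 × 1/2 = 0.029.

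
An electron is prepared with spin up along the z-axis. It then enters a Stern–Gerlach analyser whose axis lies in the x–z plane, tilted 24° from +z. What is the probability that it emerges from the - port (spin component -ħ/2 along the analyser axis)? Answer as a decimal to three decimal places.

For spin-½, the probability of finding spin-up along an axis at angle θ to the initial spin direction is cos²(θ/2); spin-down is sin²(θ/2).
θ = 24°, so P = sin²(12°) ≈ 0.043.

0.043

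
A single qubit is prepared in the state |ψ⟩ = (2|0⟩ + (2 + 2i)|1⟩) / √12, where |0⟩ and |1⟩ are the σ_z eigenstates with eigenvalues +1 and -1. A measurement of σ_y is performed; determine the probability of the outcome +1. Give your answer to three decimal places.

0.833

|+y⟩ = (|0⟩ + i|1⟩)/√2, so ⟨+y|ψ⟩ = (4 - 2i) / (√2·√12).
P = |4 - 2i|² / 24 = 20/24.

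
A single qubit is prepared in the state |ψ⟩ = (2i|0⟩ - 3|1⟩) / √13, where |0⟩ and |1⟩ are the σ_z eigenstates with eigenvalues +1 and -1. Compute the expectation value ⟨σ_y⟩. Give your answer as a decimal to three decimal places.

0.923

⟨σ_y⟩ = 2 Im(a* b)/(|a|²+|b|²) with a = 2i, b = -3.
a* b = 6i, so ⟨σ_y⟩ = 12/13.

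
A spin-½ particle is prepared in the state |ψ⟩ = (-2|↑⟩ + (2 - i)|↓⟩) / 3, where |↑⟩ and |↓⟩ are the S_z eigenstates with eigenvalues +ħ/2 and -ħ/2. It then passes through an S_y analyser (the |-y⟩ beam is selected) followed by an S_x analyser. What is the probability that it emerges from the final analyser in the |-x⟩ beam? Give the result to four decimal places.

First analyser (S_y): P(|-y⟩) = |⟨-y|ψ⟩|² = 5/18.
After stage 1 the state is |-y⟩; P(|-x⟩) = |⟨-x|-y⟩|² = 1/2.
Joint probability = 5/18 × 1/2 = 0.1389.

0.1389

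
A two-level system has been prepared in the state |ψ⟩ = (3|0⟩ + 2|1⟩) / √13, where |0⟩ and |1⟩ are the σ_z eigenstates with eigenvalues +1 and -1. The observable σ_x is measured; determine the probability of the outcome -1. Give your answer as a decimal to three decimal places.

0.038

|-x⟩ = (|0⟩ - |1⟩)/√2, so ⟨-x|ψ⟩ = (1) / (√2·√13).
P = |1|² / 26 = 1/26.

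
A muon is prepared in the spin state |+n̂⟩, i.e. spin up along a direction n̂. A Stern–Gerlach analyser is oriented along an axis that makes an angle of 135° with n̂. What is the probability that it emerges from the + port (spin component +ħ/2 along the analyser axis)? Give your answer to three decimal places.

0.146

For spin-½, the probability of finding spin-up along an axis at angle θ to the initial spin direction is cos²(θ/2); spin-down is sin²(θ/2).
θ = 135°, so P = cos²(67.5°) ≈ 0.146.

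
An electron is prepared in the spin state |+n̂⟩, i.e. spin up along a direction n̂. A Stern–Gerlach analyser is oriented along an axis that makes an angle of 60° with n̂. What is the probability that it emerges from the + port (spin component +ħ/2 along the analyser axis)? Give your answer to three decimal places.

0.750

For spin-½, the probability of finding spin-up along an axis at angle θ to the initial spin direction is cos²(θ/2); spin-down is sin²(θ/2).
θ = 60°, so P = cos²(30°) ≈ 0.750.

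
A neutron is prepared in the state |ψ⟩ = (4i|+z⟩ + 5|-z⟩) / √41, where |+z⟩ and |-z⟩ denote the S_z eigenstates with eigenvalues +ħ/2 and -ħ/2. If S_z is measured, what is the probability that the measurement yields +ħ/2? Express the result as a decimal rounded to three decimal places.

0.390

The +ħ/2 outcome corresponds to |+z⟩. Its amplitude in |ψ⟩ is 4i/√41.
P = |4i|² / 41 = 16/41.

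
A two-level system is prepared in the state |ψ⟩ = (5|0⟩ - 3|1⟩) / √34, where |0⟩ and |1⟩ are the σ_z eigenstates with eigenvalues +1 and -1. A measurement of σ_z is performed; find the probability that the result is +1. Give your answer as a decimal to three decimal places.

The +1 outcome corresponds to |0⟩. Its amplitude in |ψ⟩ is 5/√34.
P = |5|² / 34 = 25/34.

0.735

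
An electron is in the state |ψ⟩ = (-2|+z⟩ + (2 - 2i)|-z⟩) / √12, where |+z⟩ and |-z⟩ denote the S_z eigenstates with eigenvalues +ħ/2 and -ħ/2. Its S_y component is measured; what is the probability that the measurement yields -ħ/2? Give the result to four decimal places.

|-y⟩ = (|+z⟩ - i|-z⟩)/√2, so ⟨-y|ψ⟩ = (2i) / (√2·√12).
P = |2i|² / 24 = 4/24.

0.1667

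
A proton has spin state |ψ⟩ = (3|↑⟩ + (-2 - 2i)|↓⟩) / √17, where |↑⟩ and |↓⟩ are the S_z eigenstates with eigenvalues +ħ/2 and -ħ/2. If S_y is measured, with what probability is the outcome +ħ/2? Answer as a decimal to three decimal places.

|+y⟩ = (|↑⟩ + i|↓⟩)/√2, so ⟨+y|ψ⟩ = (1 + 2i) / (√2·√17).
P = |1 + 2i|² / 34 = 5/34.

0.147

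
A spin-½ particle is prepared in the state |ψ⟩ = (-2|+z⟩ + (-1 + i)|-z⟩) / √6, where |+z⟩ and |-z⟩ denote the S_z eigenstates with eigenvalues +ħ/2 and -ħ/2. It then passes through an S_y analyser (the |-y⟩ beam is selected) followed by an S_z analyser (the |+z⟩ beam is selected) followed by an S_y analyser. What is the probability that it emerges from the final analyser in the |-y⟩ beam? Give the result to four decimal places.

0.2083

First analyser (S_y): P(|-y⟩) = |⟨-y|ψ⟩|² = 10/12.
After stage 1 the state is |-y⟩; P(|+z⟩) = |⟨+z|-y⟩|² = 1/2.
After stage 2 the state is |+z⟩; P(|-y⟩) = |⟨-y|+z⟩|² = 1/2.
Joint probability = 10/12 × 1/2 × 1/2 = 0.2083.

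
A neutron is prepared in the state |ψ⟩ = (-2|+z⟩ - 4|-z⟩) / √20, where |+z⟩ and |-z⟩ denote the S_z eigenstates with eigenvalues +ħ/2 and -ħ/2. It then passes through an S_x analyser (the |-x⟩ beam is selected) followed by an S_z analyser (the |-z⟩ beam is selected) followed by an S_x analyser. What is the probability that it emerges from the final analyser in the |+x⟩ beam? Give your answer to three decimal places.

First analyser (S_x): P(|-x⟩) = |⟨-x|ψ⟩|² = 4/40.
After stage 1 the state is |-x⟩; P(|-z⟩) = |⟨-z|-x⟩|² = 1/2.
After stage 2 the state is |-z⟩; P(|+x⟩) = |⟨+x|-z⟩|² = 1/2.
Joint probability = 4/40 × 1/2 × 1/2 = 0.025.

0.025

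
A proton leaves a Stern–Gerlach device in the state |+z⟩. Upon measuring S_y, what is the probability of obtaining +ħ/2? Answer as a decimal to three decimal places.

0.500

In the S_z basis, |+z⟩ = |+z⟩ and |+y⟩ = (|+z⟩ + i|-z⟩)/√2.
|⟨+y|+z⟩|² = 1/2.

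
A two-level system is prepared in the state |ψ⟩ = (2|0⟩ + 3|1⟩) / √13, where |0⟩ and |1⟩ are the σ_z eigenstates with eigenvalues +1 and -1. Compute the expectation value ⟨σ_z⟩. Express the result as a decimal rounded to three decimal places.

-0.385

⟨σ_z⟩ = |a|² - |b|² divided by |a|²+|b|², with a, b the |0⟩, |1⟩ amplitudes.
= (4 - 9)/13 = -5/13.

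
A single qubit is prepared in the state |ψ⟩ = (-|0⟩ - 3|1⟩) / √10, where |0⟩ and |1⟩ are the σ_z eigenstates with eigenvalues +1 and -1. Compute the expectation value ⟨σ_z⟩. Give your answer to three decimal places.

-0.800

⟨σ_z⟩ = |a|² - |b|² divided by |a|²+|b|², with a, b the |0⟩, |1⟩ amplitudes.
= (1 - 9)/10 = -8/10.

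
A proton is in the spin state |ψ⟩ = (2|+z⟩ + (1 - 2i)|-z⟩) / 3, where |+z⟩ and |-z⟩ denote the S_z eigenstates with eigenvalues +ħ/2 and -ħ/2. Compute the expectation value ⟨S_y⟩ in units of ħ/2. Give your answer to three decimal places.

⟨σ_y⟩ = 2 Im(a* b)/(|a|²+|b|²) with a = 2, b = (1 - 2i).
a* b = (2 - 4i), so ⟨σ_y⟩ = -8/9.
⟨S_y⟩ = (ħ/2)·⟨σ_y⟩.

-0.889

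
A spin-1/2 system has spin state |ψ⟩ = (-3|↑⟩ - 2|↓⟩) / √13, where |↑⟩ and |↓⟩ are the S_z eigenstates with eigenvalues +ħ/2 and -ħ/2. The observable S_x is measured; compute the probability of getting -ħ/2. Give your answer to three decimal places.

|-x⟩ = (|↑⟩ - |↓⟩)/√2, so ⟨-x|ψ⟩ = (-1) / (√2·√13).
P = |-1|² / 26 = 1/26.

0.038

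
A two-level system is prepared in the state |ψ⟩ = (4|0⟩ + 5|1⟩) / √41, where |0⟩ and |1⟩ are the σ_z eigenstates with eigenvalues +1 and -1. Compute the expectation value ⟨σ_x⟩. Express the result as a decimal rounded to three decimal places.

⟨σ_x⟩ = 2 Re(a* b)/(|a|²+|b|²) with a = 4, b = 5.
a* b = 20, so ⟨σ_x⟩ = 40/41.

0.976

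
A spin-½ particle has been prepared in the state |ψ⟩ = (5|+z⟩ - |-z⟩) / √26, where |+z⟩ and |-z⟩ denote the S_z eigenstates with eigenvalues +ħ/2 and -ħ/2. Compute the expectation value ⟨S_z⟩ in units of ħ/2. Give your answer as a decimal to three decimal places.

⟨σ_z⟩ = |a|² - |b|² divided by |a|²+|b|², with a, b the |+z⟩, |-z⟩ amplitudes.
= (25 - 1)/26 = 24/26.
⟨S_z⟩ = (ħ/2)·⟨σ_z⟩.

0.923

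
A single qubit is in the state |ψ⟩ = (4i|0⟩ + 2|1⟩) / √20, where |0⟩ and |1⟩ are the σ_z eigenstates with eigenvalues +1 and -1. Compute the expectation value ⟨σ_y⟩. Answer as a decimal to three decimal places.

⟨σ_y⟩ = 2 Im(a* b)/(|a|²+|b|²) with a = 4i, b = 2.
a* b = -8i, so ⟨σ_y⟩ = -16/20.

-0.800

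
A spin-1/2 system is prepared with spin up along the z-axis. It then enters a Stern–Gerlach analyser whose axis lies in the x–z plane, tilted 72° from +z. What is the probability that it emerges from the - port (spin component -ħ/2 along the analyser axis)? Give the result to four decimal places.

For spin-½, the probability of finding spin-up along an axis at angle θ to the initial spin direction is cos²(θ/2); spin-down is sin²(θ/2).
θ = 72°, so P = sin²(36°) ≈ 0.3455.

0.3455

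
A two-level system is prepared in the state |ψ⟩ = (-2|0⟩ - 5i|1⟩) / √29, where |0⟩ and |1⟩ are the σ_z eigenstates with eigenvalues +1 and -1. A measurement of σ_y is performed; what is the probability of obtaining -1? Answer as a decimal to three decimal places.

0.155

|-y⟩ = (|0⟩ - i|1⟩)/√2, so ⟨-y|ψ⟩ = (3) / (√2·√29).
P = |3|² / 58 = 9/58.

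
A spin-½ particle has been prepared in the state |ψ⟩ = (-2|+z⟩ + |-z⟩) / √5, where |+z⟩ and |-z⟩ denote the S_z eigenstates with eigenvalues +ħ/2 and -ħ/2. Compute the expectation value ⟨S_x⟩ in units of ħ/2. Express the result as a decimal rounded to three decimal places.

⟨σ_x⟩ = 2 Re(a* b)/(|a|²+|b|²) with a = -2, b = 1.
a* b = -2, so ⟨σ_x⟩ = -4/5.
⟨S_x⟩ = (ħ/2)·⟨σ_x⟩.

-0.800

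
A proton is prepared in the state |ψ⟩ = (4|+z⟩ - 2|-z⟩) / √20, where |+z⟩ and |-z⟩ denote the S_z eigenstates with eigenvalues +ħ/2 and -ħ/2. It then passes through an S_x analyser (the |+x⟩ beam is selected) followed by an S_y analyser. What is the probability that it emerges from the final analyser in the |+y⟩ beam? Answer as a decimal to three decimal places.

0.050

First analyser (S_x): P(|+x⟩) = |⟨+x|ψ⟩|² = 4/40.
After stage 1 the state is |+x⟩; P(|+y⟩) = |⟨+y|+x⟩|² = 1/2.
Joint probability = 4/40 × 1/2 = 0.050.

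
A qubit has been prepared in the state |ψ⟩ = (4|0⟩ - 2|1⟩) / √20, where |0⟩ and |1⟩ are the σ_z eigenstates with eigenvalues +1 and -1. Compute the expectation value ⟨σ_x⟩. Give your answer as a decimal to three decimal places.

-0.800

⟨σ_x⟩ = 2 Re(a* b)/(|a|²+|b|²) with a = 4, b = -2.
a* b = -8, so ⟨σ_x⟩ = -16/20.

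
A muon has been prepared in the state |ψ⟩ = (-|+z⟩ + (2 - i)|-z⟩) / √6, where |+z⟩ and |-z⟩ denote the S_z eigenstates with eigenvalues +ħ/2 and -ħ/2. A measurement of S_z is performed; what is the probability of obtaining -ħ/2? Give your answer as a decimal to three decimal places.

0.833

The -ħ/2 outcome corresponds to |-z⟩. Its amplitude in |ψ⟩ is (2 - i)/√6.
P = |2 - i|² / 6 = 5/6.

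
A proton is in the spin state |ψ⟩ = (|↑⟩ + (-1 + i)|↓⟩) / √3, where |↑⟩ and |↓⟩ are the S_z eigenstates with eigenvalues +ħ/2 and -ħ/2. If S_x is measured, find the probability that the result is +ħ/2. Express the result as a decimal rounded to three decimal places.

0.167

|+x⟩ = (|↑⟩ + |↓⟩)/√2, so ⟨+x|ψ⟩ = (i) / (√2·√3).
P = |i|² / 6 = 1/6.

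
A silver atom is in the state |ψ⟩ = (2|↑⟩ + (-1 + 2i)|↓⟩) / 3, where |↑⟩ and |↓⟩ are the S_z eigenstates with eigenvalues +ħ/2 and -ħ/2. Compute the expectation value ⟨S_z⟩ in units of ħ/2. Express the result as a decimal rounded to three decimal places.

-0.111

⟨σ_z⟩ = |a|² - |b|² divided by |a|²+|b|², with a, b the |↑⟩, |↓⟩ amplitudes.
= (4 - 5)/9 = -1/9.
⟨S_z⟩ = (ħ/2)·⟨σ_z⟩.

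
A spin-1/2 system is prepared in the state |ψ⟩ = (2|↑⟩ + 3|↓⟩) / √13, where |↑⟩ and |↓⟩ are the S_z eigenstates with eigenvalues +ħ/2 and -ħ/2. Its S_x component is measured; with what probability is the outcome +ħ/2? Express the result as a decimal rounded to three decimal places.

|+x⟩ = (|↑⟩ + |↓⟩)/√2, so ⟨+x|ψ⟩ = (5) / (√2·√13).
P = |5|² / 26 = 25/26.

0.962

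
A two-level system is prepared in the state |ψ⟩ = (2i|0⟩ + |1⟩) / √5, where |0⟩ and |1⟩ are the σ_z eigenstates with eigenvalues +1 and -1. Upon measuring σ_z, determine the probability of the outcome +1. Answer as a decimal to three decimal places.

0.800

The +1 outcome corresponds to |0⟩. Its amplitude in |ψ⟩ is 2i/√5.
P = |2i|² / 5 = 4/5.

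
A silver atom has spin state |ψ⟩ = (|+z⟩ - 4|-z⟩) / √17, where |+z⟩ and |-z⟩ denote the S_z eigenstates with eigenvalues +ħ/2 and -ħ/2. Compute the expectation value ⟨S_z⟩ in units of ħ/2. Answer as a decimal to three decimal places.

⟨σ_z⟩ = |a|² - |b|² divided by |a|²+|b|², with a, b the |+z⟩, |-z⟩ amplitudes.
= (1 - 16)/17 = -15/17.
⟨S_z⟩ = (ħ/2)·⟨σ_z⟩.

-0.882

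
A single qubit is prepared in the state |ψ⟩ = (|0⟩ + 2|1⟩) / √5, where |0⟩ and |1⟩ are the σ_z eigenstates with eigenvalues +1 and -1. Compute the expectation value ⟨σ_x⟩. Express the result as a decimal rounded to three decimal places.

⟨σ_x⟩ = 2 Re(a* b)/(|a|²+|b|²) with a = 1, b = 2.
a* b = 2, so ⟨σ_x⟩ = 4/5.

0.800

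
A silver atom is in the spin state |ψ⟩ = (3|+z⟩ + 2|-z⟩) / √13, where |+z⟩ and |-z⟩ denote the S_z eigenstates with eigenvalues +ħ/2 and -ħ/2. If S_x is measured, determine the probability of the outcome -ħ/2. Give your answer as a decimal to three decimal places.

|-x⟩ = (|+z⟩ - |-z⟩)/√2, so ⟨-x|ψ⟩ = (1) / (√2·√13).
P = |1|² / 26 = 1/26.

0.038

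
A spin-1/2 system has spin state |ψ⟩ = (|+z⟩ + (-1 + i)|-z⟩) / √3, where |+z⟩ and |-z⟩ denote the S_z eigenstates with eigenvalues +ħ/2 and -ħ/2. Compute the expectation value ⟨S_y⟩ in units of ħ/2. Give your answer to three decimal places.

0.667

⟨σ_y⟩ = 2 Im(a* b)/(|a|²+|b|²) with a = 1, b = (-1 + i).
a* b = (-1 + i), so ⟨σ_y⟩ = 2/3.
⟨S_y⟩ = (ħ/2)·⟨σ_y⟩.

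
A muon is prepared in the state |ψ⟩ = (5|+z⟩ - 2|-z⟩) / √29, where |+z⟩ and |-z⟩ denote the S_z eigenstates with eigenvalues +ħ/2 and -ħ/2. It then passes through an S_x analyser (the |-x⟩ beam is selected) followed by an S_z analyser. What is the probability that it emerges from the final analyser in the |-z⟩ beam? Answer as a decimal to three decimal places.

0.422

First analyser (S_x): P(|-x⟩) = |⟨-x|ψ⟩|² = 49/58.
After stage 1 the state is |-x⟩; P(|-z⟩) = |⟨-z|-x⟩|² = 1/2.
Joint probability = 49/58 × 1/2 = 0.422.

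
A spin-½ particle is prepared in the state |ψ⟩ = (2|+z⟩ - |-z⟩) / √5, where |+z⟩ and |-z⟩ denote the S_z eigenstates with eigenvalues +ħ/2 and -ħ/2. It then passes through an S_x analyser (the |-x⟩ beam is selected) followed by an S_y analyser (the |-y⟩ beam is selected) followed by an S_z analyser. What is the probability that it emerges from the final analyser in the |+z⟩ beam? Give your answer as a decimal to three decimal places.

First analyser (S_x): P(|-x⟩) = |⟨-x|ψ⟩|² = 9/10.
After stage 1 the state is |-x⟩; P(|-y⟩) = |⟨-y|-x⟩|² = 1/2.
After stage 2 the state is |-y⟩; P(|+z⟩) = |⟨+z|-y⟩|² = 1/2.
Joint probability = 9/10 × 1/2 × 1/2 = 0.225.

0.225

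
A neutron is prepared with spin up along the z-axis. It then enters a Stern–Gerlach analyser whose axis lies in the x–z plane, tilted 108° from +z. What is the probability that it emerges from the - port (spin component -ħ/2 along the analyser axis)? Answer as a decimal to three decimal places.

For spin-½, the probability of finding spin-up along an axis at angle θ to the initial spin direction is cos²(θ/2); spin-down is sin²(θ/2).
θ = 108°, so P = sin²(54°) ≈ 0.655.

0.655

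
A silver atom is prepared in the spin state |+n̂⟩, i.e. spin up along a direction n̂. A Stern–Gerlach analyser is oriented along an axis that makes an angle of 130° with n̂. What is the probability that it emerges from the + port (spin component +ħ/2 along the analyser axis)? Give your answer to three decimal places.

For spin-½, the probability of finding spin-up along an axis at angle θ to the initial spin direction is cos²(θ/2); spin-down is sin²(θ/2).
θ = 130°, so P = cos²(65°) ≈ 0.179.

0.179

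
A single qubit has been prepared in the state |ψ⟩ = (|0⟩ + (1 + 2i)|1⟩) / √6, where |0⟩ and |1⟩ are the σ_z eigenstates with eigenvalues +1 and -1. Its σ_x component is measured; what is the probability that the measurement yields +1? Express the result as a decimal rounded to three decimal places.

|+x⟩ = (|0⟩ + |1⟩)/√2, so ⟨+x|ψ⟩ = (2 + 2i) / (√2·√6).
P = |2 + 2i|² / 12 = 8/12.

0.667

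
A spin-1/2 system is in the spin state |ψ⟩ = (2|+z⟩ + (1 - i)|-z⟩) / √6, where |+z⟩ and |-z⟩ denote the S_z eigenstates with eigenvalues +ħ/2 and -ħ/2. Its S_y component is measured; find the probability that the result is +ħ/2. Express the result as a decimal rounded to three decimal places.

|+y⟩ = (|+z⟩ + i|-z⟩)/√2, so ⟨+y|ψ⟩ = (1 - i) / (√2·√6).
P = |1 - i|² / 12 = 2/12.

0.167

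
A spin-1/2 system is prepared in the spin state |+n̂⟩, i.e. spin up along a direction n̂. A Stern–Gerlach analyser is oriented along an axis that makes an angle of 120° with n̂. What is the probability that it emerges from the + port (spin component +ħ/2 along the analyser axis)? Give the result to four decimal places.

0.2500

For spin-½, the probability of finding spin-up along an axis at angle θ to the initial spin direction is cos²(θ/2); spin-down is sin²(θ/2).
θ = 120°, so P = cos²(60°) ≈ 0.2500.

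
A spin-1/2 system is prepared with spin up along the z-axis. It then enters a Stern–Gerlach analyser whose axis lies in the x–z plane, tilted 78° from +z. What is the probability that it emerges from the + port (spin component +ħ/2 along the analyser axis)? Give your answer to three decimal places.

For spin-½, the probability of finding spin-up along an axis at angle θ to the initial spin direction is cos²(θ/2); spin-down is sin²(θ/2).
θ = 78°, so P = cos²(39°) ≈ 0.604.

0.604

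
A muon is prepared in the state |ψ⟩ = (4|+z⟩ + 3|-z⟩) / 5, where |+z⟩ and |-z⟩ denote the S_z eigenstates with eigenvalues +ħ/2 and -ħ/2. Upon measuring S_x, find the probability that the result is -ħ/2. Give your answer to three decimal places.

|-x⟩ = (|+z⟩ - |-z⟩)/√2, so ⟨-x|ψ⟩ = (1) / (√2·5).
P = |1|² / 50 = 1/50.

0.020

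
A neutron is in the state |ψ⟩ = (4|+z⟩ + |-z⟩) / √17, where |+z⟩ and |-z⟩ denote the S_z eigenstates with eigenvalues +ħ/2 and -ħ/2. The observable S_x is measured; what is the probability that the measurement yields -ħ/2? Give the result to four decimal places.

|-x⟩ = (|+z⟩ - |-z⟩)/√2, so ⟨-x|ψ⟩ = (3) / (√2·√17).
P = |3|² / 34 = 9/34.

0.2647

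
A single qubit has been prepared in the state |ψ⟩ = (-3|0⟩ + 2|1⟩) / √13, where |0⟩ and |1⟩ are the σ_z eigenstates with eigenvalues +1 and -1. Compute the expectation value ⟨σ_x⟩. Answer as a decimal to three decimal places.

-0.923

⟨σ_x⟩ = 2 Re(a* b)/(|a|²+|b|²) with a = -3, b = 2.
a* b = -6, so ⟨σ_x⟩ = -12/13.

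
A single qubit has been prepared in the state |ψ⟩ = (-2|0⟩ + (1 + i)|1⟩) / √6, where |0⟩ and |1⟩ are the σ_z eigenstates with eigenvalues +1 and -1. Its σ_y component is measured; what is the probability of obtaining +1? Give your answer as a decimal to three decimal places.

|+y⟩ = (|0⟩ + i|1⟩)/√2, so ⟨+y|ψ⟩ = (-1 - i) / (√2·√6).
P = |-1 - i|² / 12 = 2/12.

0.167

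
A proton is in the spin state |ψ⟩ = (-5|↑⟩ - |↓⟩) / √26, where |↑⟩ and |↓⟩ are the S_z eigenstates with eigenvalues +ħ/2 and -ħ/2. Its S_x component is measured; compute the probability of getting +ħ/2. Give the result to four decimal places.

0.6923

|+x⟩ = (|↑⟩ + |↓⟩)/√2, so ⟨+x|ψ⟩ = (-6) / (√2·√26).
P = |-6|² / 52 = 36/52.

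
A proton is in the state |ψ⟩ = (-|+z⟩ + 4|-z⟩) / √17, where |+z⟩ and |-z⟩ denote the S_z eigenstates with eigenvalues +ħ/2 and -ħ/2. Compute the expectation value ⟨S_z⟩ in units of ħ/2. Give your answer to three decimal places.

-0.882

⟨σ_z⟩ = |a|² - |b|² divided by |a|²+|b|², with a, b the |+z⟩, |-z⟩ amplitudes.
= (1 - 16)/17 = -15/17.
⟨S_z⟩ = (ħ/2)·⟨σ_z⟩.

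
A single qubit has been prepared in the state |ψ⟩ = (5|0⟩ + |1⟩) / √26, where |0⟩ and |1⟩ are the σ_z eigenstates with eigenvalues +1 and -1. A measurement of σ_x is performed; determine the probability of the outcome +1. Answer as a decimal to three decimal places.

|+x⟩ = (|0⟩ + |1⟩)/√2, so ⟨+x|ψ⟩ = (6) / (√2·√26).
P = |6|² / 52 = 36/52.

0.692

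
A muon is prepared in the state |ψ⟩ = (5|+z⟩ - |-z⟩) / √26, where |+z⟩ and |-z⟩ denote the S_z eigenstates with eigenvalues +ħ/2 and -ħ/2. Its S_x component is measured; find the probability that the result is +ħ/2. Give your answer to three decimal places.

|+x⟩ = (|+z⟩ + |-z⟩)/√2, so ⟨+x|ψ⟩ = (4) / (√2·√26).
P = |4|² / 52 = 16/52.

0.308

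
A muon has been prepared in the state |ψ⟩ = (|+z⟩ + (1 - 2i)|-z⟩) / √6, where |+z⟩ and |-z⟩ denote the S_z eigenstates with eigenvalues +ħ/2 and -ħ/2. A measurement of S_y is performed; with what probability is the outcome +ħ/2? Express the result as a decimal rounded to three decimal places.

0.167

|+y⟩ = (|+z⟩ + i|-z⟩)/√2, so ⟨+y|ψ⟩ = (-1 - i) / (√2·√6).
P = |-1 - i|² / 12 = 2/12.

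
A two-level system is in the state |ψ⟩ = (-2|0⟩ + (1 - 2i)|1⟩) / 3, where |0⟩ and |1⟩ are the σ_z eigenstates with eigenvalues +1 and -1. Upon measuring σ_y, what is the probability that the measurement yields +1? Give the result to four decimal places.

0.9444

|+y⟩ = (|0⟩ + i|1⟩)/√2, so ⟨+y|ψ⟩ = (-4 - i) / (√2·3).
P = |-4 - i|² / 18 = 17/18.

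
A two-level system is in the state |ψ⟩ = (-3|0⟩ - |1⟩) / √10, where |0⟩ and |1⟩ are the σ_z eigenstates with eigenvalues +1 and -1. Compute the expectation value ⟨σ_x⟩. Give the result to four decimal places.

⟨σ_x⟩ = 2 Re(a* b)/(|a|²+|b|²) with a = -3, b = -1.
a* b = 3, so ⟨σ_x⟩ = 6/10.

0.6000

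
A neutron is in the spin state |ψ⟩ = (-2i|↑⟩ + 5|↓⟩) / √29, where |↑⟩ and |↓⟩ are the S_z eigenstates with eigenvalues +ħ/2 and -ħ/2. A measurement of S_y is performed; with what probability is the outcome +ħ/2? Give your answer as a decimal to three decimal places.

|+y⟩ = (|↑⟩ + i|↓⟩)/√2, so ⟨+y|ψ⟩ = (-7i) / (√2·√29).
P = |-7i|² / 58 = 49/58.

0.845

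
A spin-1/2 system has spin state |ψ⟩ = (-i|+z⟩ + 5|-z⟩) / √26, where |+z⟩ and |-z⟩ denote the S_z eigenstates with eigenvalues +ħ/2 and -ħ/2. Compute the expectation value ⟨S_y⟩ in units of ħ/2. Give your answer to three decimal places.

⟨σ_y⟩ = 2 Im(a* b)/(|a|²+|b|²) with a = -i, b = 5.
a* b = 5i, so ⟨σ_y⟩ = 10/26.
⟨S_y⟩ = (ħ/2)·⟨σ_y⟩.

0.385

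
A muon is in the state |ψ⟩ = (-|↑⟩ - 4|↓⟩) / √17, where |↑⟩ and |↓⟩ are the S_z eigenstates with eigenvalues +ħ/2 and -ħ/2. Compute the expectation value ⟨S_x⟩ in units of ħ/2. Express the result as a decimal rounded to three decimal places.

⟨σ_x⟩ = 2 Re(a* b)/(|a|²+|b|²) with a = -1, b = -4.
a* b = 4, so ⟨σ_x⟩ = 8/17.
⟨S_x⟩ = (ħ/2)·⟨σ_x⟩.

0.471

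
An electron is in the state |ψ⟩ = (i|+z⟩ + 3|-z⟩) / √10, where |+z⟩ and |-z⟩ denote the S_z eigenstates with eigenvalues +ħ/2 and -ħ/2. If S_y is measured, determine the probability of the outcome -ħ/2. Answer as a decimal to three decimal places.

0.800

|-y⟩ = (|+z⟩ - i|-z⟩)/√2, so ⟨-y|ψ⟩ = (4i) / (√2·√10).
P = |4i|² / 20 = 16/20.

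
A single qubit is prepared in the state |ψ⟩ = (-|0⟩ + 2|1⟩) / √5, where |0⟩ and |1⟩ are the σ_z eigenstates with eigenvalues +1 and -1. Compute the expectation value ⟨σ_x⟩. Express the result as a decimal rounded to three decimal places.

-0.800

⟨σ_x⟩ = 2 Re(a* b)/(|a|²+|b|²) with a = -1, b = 2.
a* b = -2, so ⟨σ_x⟩ = -4/5.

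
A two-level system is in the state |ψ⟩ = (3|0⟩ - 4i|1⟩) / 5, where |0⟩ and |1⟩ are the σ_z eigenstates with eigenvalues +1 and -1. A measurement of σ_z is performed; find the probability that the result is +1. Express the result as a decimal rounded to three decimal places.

The +1 outcome corresponds to |0⟩. Its amplitude in |ψ⟩ is 3/5.
P = |3|² / 25 = 9/25.

0.360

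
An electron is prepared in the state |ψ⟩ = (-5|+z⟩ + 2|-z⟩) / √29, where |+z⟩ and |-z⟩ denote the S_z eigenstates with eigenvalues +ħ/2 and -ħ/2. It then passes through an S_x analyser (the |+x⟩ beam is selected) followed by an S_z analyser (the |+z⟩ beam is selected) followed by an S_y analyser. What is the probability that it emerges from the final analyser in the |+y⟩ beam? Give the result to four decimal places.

0.0388

First analyser (S_x): P(|+x⟩) = |⟨+x|ψ⟩|² = 9/58.
After stage 1 the state is |+x⟩; P(|+z⟩) = |⟨+z|+x⟩|² = 1/2.
After stage 2 the state is |+z⟩; P(|+y⟩) = |⟨+y|+z⟩|² = 1/2.
Joint probability = 9/58 × 1/2 × 1/2 = 0.0388.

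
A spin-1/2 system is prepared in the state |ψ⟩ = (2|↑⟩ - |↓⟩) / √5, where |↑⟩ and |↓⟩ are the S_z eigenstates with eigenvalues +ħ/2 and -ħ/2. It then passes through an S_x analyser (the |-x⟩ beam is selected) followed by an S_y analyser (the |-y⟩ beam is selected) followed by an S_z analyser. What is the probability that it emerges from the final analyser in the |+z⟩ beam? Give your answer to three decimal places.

First analyser (S_x): P(|-x⟩) = |⟨-x|ψ⟩|² = 9/10.
After stage 1 the state is |-x⟩; P(|-y⟩) = |⟨-y|-x⟩|² = 1/2.
After stage 2 the state is |-y⟩; P(|+z⟩) = |⟨+z|-y⟩|² = 1/2.
Joint probability = 9/10 × 1/2 × 1/2 = 0.225.

0.225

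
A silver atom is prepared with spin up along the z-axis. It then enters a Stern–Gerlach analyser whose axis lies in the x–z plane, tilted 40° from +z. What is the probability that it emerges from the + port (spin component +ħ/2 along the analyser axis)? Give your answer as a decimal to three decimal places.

0.883

For spin-½, the probability of finding spin-up along an axis at angle θ to the initial spin direction is cos²(θ/2); spin-down is sin²(θ/2).
θ = 40°, so P = cos²(20°) ≈ 0.883.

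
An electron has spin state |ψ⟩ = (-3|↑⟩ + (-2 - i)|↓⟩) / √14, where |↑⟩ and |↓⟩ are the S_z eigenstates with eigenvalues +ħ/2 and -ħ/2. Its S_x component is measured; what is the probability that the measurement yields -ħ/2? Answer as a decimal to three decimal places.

0.071

|-x⟩ = (|↑⟩ - |↓⟩)/√2, so ⟨-x|ψ⟩ = (-1 + i) / (√2·√14).
P = |-1 + i|² / 28 = 2/28.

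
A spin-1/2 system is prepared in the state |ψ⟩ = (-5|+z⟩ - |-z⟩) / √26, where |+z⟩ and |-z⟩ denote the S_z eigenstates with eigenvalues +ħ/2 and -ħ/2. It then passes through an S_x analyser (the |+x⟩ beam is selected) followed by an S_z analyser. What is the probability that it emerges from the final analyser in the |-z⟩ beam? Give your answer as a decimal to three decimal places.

First analyser (S_x): P(|+x⟩) = |⟨+x|ψ⟩|² = 36/52.
After stage 1 the state is |+x⟩; P(|-z⟩) = |⟨-z|+x⟩|² = 1/2.
Joint probability = 36/52 × 1/2 = 0.346.

0.346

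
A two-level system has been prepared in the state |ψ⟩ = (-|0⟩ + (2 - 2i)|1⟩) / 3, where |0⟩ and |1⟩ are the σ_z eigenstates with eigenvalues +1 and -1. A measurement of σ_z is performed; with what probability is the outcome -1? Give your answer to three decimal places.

0.889

The -1 outcome corresponds to |1⟩. Its amplitude in |ψ⟩ is (2 - 2i)/3.
P = |2 - 2i|² / 9 = 8/9.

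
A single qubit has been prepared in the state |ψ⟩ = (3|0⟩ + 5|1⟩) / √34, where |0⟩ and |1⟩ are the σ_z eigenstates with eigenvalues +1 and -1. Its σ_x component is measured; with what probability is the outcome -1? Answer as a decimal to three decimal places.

|-x⟩ = (|0⟩ - |1⟩)/√2, so ⟨-x|ψ⟩ = (-2) / (√2·√34).
P = |-2|² / 68 = 4/68.

0.059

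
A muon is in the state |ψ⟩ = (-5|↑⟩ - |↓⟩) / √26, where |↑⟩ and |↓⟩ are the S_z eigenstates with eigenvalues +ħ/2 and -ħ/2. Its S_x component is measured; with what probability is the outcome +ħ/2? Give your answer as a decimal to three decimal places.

|+x⟩ = (|↑⟩ + |↓⟩)/√2, so ⟨+x|ψ⟩ = (-6) / (√2·√26).
P = |-6|² / 52 = 36/52.

0.692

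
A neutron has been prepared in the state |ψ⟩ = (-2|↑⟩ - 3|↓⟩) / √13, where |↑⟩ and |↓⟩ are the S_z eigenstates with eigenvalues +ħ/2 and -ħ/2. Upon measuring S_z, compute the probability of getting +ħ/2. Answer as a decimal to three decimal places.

The +ħ/2 outcome corresponds to |↑⟩. Its amplitude in |ψ⟩ is -2/√13.
P = |-2|² / 13 = 4/13.

0.308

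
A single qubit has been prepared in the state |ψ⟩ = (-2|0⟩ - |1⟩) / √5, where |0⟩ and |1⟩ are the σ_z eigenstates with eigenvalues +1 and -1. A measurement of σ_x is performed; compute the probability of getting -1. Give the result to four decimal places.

0.1000

|-x⟩ = (|0⟩ - |1⟩)/√2, so ⟨-x|ψ⟩ = (-1) / (√2·√5).
P = |-1|² / 10 = 1/10.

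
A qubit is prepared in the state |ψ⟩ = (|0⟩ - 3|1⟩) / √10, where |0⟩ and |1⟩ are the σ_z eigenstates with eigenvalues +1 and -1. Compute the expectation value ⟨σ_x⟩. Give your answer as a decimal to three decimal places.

⟨σ_x⟩ = 2 Re(a* b)/(|a|²+|b|²) with a = 1, b = -3.
a* b = -3, so ⟨σ_x⟩ = -6/10.

-0.600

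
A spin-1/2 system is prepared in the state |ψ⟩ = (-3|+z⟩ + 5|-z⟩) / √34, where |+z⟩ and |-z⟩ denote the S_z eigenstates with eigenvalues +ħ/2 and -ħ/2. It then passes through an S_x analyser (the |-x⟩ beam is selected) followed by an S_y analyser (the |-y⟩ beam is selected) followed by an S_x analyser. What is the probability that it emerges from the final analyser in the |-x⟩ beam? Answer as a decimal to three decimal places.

First analyser (S_x): P(|-x⟩) = |⟨-x|ψ⟩|² = 64/68.
After stage 1 the state is |-x⟩; P(|-y⟩) = |⟨-y|-x⟩|² = 1/2.
After stage 2 the state is |-y⟩; P(|-x⟩) = |⟨-x|-y⟩|² = 1/2.
Joint probability = 64/68 × 1/2 × 1/2 = 0.235.

0.235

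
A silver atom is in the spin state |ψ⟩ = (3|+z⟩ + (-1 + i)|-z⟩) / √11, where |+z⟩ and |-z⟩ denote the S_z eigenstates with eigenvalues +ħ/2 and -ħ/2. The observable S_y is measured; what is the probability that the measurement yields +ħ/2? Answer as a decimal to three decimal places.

0.773

|+y⟩ = (|+z⟩ + i|-z⟩)/√2, so ⟨+y|ψ⟩ = (4 + i) / (√2·√11).
P = |4 + i|² / 22 = 17/22.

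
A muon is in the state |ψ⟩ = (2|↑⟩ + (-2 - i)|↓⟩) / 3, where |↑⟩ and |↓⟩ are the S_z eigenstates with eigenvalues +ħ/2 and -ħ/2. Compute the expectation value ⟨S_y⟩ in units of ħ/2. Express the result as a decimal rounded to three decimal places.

-0.444

⟨σ_y⟩ = 2 Im(a* b)/(|a|²+|b|²) with a = 2, b = (-2 - i).
a* b = (-4 - 2i), so ⟨σ_y⟩ = -4/9.
⟨S_y⟩ = (ħ/2)·⟨σ_y⟩.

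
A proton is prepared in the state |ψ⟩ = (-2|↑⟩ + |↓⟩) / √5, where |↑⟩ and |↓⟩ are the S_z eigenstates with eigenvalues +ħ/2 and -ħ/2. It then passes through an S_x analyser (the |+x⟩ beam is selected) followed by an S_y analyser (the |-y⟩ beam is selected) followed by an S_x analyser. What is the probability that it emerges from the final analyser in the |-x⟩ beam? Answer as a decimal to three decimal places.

0.025

First analyser (S_x): P(|+x⟩) = |⟨+x|ψ⟩|² = 1/10.
After stage 1 the state is |+x⟩; P(|-y⟩) = |⟨-y|+x⟩|² = 1/2.
After stage 2 the state is |-y⟩; P(|-x⟩) = |⟨-x|-y⟩|² = 1/2.
Joint probability = 1/10 × 1/2 × 1/2 = 0.025.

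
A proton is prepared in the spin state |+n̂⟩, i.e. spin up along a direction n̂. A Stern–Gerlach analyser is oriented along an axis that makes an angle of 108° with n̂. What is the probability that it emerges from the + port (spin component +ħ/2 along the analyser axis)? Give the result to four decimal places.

For spin-½, the probability of finding spin-up along an axis at angle θ to the initial spin direction is cos²(θ/2); spin-down is sin²(θ/2).
θ = 108°, so P = cos²(54°) ≈ 0.3455.

0.3455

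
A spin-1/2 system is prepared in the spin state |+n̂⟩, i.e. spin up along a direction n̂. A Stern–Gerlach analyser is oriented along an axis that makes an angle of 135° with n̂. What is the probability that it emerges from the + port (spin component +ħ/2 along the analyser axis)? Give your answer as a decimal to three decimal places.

For spin-½, the probability of finding spin-up along an axis at angle θ to the initial spin direction is cos²(θ/2); spin-down is sin²(θ/2).
θ = 135°, so P = cos²(67.5°) ≈ 0.146.

0.146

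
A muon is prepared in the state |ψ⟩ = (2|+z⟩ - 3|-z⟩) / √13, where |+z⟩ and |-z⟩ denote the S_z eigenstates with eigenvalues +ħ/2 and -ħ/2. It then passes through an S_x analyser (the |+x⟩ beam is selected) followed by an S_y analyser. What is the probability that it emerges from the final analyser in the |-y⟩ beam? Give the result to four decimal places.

First analyser (S_x): P(|+x⟩) = |⟨+x|ψ⟩|² = 1/26.
After stage 1 the state is |+x⟩; P(|-y⟩) = |⟨-y|+x⟩|² = 1/2.
Joint probability = 1/26 × 1/2 = 0.0192.

0.0192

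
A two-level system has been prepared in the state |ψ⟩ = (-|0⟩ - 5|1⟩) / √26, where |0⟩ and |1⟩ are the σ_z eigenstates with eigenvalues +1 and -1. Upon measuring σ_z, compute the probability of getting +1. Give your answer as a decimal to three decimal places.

The +1 outcome corresponds to |0⟩. Its amplitude in |ψ⟩ is -1/√26.
P = |-1|² / 26 = 1/26.

0.038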